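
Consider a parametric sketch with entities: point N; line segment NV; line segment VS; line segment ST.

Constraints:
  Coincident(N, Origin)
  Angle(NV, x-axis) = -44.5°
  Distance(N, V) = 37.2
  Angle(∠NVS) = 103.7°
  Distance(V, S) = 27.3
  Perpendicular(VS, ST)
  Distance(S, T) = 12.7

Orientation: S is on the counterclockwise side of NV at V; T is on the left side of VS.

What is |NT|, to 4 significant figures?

43.05

∠NVS = 103.7°, so VS runs at -44.5° + (180° − 103.7°) = 31.80° from the x-axis; with |VS| = 27.3, S = V + 27.3·(cos 31.80°, sin 31.80°) = (49.73, -11.69). The perpendicularity gives ST at right angles to VS; with |ST| = 12.7 on the left of VS, T = S + 12.7·(-0.5270, 0.8499) = (43.04, -0.8943). Then |NT| = |T − N| = 43.05.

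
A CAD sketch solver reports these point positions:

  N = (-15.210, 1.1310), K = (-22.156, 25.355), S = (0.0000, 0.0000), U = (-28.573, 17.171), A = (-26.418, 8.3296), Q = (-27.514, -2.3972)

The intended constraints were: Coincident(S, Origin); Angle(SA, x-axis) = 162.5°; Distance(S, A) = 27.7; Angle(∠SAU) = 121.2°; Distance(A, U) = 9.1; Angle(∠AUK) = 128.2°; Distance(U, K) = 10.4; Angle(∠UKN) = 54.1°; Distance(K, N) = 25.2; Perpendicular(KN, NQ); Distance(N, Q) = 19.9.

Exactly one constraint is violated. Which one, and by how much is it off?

Distance(N, Q) = 19.9 — off by 7.10.

S = (0.00, 0.00) ✓; SA at 162.5° ✓; |SA| = 27.70 ✓; ∠SAU = 121.2° ✓; |AU| = 9.100 ✓; ∠AUK = 128.2° ✓; |UK| = 10.40 ✓; ∠UKN = 54.10° ✓; |KN| = 25.20 ✓; ∠(KN, NQ) = 90.00° ✓; |NQ| = 12.80 ✗.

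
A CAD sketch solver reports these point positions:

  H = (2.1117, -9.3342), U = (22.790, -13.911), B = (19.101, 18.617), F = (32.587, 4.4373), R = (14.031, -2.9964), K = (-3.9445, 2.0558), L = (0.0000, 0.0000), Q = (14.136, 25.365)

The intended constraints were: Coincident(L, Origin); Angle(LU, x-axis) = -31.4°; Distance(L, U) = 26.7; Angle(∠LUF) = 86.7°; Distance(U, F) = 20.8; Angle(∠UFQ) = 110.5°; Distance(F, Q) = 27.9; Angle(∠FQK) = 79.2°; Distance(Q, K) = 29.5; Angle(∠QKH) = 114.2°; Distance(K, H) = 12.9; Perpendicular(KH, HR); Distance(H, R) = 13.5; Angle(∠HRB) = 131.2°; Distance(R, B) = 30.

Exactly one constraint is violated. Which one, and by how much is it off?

Distance(R, B) = 30 — off by 7.80.

L = (0.00, 0.00) ✓; LU at -31.40° ✓; |LU| = 26.70 ✓; ∠LUF = 86.70° ✓; |UF| = 20.80 ✓; ∠UFQ = 110.5° ✓; |FQ| = 27.90 ✓; ∠FQK = 79.20° ✓; |QK| = 29.50 ✓; ∠QKH = 114.2° ✓; |KH| = 12.90 ✓; ∠(KH, HR) = 90.00° ✓; |HR| = 13.50 ✓; ∠HRB = 131.2° ✓; |RB| = 22.20 ✗.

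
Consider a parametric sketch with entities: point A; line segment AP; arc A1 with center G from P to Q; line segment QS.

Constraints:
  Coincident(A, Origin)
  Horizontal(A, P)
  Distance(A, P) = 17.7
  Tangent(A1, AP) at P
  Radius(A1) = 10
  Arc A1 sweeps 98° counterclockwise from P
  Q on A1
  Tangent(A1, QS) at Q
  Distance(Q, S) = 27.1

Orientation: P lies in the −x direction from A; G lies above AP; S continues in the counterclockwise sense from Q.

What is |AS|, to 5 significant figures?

39.940

On A1, P sits at bearing -90° from G; a 98° counterclockwise sweep puts Q at bearing 8°, so Q = G + 10.0·(cos 8°, sin 8°) = (-7.7973, 11.392). Since A1 is tangent to QS there, GQ ⟂ QS, so QS runs along (−sin 8°, cos 8°); with |QS| = 27.1, S = (-11.569, 38.228). Then |AS| = |S − A| = 39.940.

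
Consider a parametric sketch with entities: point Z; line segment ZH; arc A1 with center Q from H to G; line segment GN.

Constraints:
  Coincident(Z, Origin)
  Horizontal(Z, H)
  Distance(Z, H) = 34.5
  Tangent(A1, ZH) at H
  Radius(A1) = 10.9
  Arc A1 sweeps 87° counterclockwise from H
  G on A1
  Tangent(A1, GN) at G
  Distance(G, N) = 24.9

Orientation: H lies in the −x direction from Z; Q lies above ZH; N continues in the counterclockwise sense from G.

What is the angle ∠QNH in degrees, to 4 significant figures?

7.540°

Z is at the origin; Z and H share the same y with |ZH| = 34.5 and H on the −x side, so H = (-34.50, 0.000). A1 meets ZH tangentially, so QH is at right angles to ZH, so Q = H + (0, 10.9) = (-34.50, 10.90). On A1, H sits at bearing -90° from Q; an 87° counterclockwise sweep puts G at bearing -3°, so G = Q + 10.9·(cos -3°, sin -3°) = (-23.61, 10.33). A1 meets GN tangentially, so QG is at right angles to GN, so GN runs along (−sin -3°, cos -3°); with |GN| = 24.9, N = (-22.31, 35.20). Then cos ∠QNH = NQ·NH / (|NQ||NH|), giving 7.540°.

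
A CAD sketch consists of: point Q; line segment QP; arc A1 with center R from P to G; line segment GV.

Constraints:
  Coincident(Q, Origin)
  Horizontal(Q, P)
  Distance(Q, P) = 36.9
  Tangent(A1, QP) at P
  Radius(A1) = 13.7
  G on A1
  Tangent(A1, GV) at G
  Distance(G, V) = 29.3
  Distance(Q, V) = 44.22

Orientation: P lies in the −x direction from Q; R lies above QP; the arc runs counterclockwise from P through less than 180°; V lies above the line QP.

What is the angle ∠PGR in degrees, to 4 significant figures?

49.93°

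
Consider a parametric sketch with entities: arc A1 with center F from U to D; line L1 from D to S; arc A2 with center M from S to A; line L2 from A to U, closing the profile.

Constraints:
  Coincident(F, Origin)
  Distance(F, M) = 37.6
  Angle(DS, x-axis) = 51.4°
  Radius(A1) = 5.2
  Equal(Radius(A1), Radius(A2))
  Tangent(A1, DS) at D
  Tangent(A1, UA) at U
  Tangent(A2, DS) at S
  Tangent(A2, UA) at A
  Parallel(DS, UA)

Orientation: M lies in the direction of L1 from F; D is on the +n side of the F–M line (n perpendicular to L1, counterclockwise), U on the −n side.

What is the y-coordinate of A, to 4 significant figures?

26.14

The slot axis is L1's direction at 51.4°, so u = (cos 51.4°, sin 51.4°) = (0.6239, 0.7815) and n = (−sin 51.4°, cos 51.4°) = (-0.7815, 0.6239). F is at the origin and M lies 37.6 along u from F, so M = 37.6·u = (23.46, 29.39). Tangency of A1 to both parallel lines with radius 5.2 puts D and U at F ± 5.2·n: D = (-4.064, 3.244), U = (4.064, -3.244). Equal radii place S and A the same way about M: S = M + 5.2·n = (19.39, 32.63), A = M − 5.2·n = (27.52, 26.14). So A.y = 26.14.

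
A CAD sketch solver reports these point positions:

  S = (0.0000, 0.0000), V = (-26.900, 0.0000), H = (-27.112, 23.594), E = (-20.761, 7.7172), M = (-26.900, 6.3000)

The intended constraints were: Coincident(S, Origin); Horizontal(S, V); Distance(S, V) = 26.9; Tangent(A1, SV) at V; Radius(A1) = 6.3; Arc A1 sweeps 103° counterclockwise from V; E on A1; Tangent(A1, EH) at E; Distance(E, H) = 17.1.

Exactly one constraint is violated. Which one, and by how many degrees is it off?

Tangent(A1, EH) at E — off by 8.80°.

S = (0.00, 0.00) ✓; S.y = 0.00, V.y = 0.00 ✓; |SV| = 26.90 ✓; ∠(MV, VS) = 90.00° ✓; |MV| = 6.300 ✓; bearing(M→E) − bearing(M→V) = 103.0° ✓; |ME| = 6.300 ✓; ∠(ME, EH) = 81.20° ✗; |EH| = 17.10 ✓.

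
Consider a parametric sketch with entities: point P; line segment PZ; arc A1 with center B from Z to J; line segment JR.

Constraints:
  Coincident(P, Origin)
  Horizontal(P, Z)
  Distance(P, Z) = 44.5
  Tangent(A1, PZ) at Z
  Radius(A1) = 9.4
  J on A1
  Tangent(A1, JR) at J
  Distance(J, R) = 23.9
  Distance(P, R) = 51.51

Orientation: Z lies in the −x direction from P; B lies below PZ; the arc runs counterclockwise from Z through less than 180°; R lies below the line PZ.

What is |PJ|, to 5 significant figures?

54.243

Checks: |BZ| = 9.400 ✓; |BJ| = 9.400 ✓; ∠(BJ, JR) = 90.00° ✓; |JR| = 23.90 ✓; |PR| = 51.51 ✓.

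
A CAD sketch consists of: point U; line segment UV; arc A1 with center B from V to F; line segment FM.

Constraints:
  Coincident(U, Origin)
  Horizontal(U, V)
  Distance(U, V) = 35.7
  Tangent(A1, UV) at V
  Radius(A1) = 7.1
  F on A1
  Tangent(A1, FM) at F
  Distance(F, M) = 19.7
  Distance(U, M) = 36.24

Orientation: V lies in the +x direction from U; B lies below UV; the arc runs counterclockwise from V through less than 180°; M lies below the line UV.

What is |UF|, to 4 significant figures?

29.31

Checks: |BF| = 7.100 ✓; ∠(BF, FM) = 90.00° ✓; |FM| = 19.70 ✓; |UM| = 36.24 ✓.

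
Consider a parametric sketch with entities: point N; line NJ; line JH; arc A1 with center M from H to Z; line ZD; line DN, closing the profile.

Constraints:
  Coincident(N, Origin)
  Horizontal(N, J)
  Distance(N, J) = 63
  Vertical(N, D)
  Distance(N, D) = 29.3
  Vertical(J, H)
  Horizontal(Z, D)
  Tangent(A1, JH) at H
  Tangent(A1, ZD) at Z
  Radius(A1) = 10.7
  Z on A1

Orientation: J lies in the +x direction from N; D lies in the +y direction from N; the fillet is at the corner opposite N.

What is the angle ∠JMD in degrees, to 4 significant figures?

131.5°

N and D share the same x with |ND| = 29.3 and D on the +y side, so D = (0.000, 29.30). The virtual corner opposite N is at (63.00, 29.30). Tangency of A1 to JH means the radius MH is perpendicular to JH and since A1 is tangent to ZD there, MZ ⟂ ZD, with radius 10.7, so the center M sits 10.7 in from both sides at M = (52.30, 18.60). Then cos ∠JMD = MJ·MD / (|MJ||MD|), giving 131.5°.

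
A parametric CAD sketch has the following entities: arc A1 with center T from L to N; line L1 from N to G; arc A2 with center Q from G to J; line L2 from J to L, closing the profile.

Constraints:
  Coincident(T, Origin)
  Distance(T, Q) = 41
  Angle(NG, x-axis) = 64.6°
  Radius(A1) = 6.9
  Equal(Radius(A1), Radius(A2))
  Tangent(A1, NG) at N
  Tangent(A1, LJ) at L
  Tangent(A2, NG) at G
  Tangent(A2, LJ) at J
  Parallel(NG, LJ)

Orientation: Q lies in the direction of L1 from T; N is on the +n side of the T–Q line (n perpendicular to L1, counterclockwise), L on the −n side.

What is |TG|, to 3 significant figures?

41.6

The slot axis is L1's direction at 64.6°, so u = (cos 64.6°, sin 64.6°) = (0.429, 0.903) and n = (−sin 64.6°, cos 64.6°) = (-0.903, 0.429). T is at the origin and Q lies 41.0 along u from T, so Q = 41.0·u = (17.6, 37.0). Tangency of A1 to both parallel lines with radius 6.9 puts N and L at T ± 6.9·n: N = (-6.23, 2.96), L = (6.23, -2.96). Equal radii place G and J the same way about Q: G = Q + 6.9·n = (11.4, 40.0), J = Q − 6.9·n = (23.8, 34.1). Then |TG| = |G − T| = 41.6.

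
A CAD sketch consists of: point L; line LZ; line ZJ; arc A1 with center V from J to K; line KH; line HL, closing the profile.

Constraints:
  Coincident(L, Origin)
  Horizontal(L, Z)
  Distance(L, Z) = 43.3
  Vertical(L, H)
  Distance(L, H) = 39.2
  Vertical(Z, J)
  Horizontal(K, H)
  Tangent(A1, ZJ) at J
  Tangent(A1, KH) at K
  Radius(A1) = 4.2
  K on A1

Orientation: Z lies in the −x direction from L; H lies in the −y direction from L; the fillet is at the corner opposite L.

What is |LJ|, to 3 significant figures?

55.7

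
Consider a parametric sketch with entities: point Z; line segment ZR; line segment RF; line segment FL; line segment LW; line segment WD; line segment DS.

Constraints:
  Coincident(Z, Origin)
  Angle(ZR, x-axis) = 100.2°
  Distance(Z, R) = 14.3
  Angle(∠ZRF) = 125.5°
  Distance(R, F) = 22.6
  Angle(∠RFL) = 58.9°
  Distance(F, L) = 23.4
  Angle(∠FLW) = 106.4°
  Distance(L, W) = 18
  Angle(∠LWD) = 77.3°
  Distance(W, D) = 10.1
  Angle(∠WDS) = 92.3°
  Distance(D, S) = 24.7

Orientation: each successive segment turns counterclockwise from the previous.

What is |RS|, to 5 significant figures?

26.326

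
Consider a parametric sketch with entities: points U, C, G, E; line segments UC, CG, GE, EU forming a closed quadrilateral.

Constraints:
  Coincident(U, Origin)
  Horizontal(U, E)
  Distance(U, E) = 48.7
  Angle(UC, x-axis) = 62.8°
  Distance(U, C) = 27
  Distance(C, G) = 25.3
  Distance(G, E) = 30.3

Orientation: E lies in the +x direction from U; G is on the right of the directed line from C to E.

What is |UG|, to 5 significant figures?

18.413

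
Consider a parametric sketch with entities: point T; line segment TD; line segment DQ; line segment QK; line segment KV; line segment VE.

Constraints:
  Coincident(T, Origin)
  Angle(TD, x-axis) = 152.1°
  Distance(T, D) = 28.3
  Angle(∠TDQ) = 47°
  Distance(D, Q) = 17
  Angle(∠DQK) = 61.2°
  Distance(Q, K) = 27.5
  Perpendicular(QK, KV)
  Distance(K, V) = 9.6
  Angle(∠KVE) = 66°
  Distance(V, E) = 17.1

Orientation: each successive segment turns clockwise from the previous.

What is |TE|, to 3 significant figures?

15.5

T is at the origin; TD runs at 152.1° with length 28.3, so D = (-25.0, 13.2). ∠TDQ = 47.0° gives DQ at 19.1° from the x-axis; with |DQ| = 17.0, Q = (-8.95, 18.8). ∠DQK = 61.2° gives QK at -99.7° from the x-axis; with |QK| = 27.5, K = (-13.6, -8.30). QK ⟂ KV, so KV runs at 170°; with |KV| = 9.6, V = (-23.0, -6.68). ∠KVE = 66.0° gives VE at 56.3° from the x-axis; with |VE| = 17.1, E = (-13.6, 7.54). Then |TE| = |E − T| = 15.5.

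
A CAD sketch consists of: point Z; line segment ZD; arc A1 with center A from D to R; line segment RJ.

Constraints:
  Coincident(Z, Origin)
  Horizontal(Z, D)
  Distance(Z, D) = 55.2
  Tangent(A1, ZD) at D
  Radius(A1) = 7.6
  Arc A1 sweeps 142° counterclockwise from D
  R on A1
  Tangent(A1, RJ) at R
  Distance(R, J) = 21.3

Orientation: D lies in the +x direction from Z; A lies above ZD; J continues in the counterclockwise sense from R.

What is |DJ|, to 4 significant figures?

29.32

Z is at the origin; Z and D share the same y with |ZD| = 55.2 and D on the +x side, so D = (55.20, 0.000). The tangent condition forces AD to be normal to ZD, so A = D + (0, 7.6) = (55.20, 7.600). On A1, D sits at bearing -90° from A; a 142° counterclockwise sweep puts R at bearing 52°, so R = A + 7.6·(cos 52°, sin 52°) = (59.88, 13.59). A1 meets RJ tangentially, so AR is at right angles to RJ, so RJ runs along (−sin 52°, cos 52°); with |RJ| = 21.3, J = (43.09, 26.70). Then |DJ| = |J − D| = 29.32.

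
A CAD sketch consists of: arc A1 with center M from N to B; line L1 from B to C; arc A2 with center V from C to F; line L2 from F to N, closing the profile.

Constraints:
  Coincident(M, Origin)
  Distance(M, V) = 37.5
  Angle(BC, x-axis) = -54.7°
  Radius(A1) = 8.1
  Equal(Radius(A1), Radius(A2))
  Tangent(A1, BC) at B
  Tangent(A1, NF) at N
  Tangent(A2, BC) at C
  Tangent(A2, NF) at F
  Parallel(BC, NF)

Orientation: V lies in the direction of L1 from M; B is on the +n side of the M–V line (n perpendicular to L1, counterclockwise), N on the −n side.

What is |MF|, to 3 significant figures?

38.4

The slot axis is L1's direction at -54.7°, so u = (cos -54.7°, sin -54.7°) = (0.578, -0.816) and n = (−sin -54.7°, cos -54.7°) = (0.816, 0.578). M is at the origin and V lies 37.5 along u from M, so V = 37.5·u = (21.7, -30.6). Tangency of A1 to both parallel lines with radius 8.1 puts B and N at M ± 8.1·n: B = (6.61, 4.68), N = (-6.61, -4.68). Equal radii place C and F the same way about V: C = V + 8.1·n = (28.3, -25.9), F = V − 8.1·n = (15.1, -35.3). Then |MF| = |F − M| = 38.4.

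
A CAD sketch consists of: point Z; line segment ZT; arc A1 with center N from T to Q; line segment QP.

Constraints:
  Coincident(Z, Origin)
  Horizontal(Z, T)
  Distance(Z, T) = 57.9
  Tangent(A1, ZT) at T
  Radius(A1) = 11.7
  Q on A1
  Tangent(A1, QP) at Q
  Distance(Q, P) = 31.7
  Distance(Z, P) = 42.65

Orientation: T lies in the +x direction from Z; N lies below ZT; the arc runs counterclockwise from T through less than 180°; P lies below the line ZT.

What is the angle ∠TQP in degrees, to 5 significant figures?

152.97°

Checks: |NQ| = 11.70 ✓; ∠(NQ, QP) = 90.00° ✓; |QP| = 31.70 ✓; |ZP| = 42.65 ✓.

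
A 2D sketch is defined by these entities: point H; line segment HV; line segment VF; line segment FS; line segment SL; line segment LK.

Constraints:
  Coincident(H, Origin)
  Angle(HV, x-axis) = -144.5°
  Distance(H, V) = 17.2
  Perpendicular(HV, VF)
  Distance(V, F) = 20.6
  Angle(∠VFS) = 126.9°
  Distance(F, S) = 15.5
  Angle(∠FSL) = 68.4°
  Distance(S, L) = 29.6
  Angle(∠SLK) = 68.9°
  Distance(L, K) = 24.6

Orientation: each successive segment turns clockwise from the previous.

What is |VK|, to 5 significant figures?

5.7425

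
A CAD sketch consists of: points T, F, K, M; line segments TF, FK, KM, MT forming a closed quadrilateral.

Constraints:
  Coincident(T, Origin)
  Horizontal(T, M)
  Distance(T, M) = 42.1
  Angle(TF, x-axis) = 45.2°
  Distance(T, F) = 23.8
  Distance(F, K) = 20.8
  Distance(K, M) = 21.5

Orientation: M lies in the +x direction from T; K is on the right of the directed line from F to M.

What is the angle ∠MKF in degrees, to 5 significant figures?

92.044°

Checks: |FK| = 20.80 ✓; |KM| = 21.50 ✓.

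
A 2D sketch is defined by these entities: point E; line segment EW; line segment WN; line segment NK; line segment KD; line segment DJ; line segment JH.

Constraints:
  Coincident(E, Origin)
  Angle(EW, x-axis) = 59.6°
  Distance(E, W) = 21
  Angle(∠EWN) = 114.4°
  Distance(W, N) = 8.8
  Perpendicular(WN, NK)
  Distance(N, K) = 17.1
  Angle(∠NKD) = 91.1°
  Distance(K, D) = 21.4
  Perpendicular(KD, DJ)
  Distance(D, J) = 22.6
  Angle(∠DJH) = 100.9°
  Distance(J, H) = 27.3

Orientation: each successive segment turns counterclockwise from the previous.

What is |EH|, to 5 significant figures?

37.318

E is at the origin; EW runs at 59.6° with length 21.0, so W = (10.627, 18.113). ∠EWN = 114.4° gives WN at 125.20° from the x-axis; with |WN| = 8.8, N = (5.5541, 25.304). WN is perpendicular to NK, so NK runs at -144.80°; with |NK| = 17.1, K = (-8.4191, 15.447). ∠NKD = 91.1° gives KD at -55.900° from the x-axis; with |KD| = 21.4, D = (3.5786, -2.2738). KD is perpendicular to DJ, so DJ runs at 34.100°; with |DJ| = 22.6, J = (22.293, 10.397). ∠DJH = 100.9° gives JH at 113.20° from the x-axis; with |JH| = 27.3, H = (11.538, 35.489). Then |EH| = |H − E| = 37.318.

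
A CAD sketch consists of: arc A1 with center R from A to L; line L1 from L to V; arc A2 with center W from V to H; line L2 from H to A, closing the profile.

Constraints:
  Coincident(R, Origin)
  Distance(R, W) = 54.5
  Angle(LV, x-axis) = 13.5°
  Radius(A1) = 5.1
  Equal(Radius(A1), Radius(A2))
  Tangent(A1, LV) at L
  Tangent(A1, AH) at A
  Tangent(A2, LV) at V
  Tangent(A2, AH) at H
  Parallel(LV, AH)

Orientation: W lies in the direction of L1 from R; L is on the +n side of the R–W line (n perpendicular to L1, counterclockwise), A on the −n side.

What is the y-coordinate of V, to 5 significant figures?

17.682

Tangency of A1 to both parallel lines with radius 5.1 puts L and A at R ± 5.1·n: L = (-1.1906, 4.9591), A = (1.1906, -4.9591). Equal radii place V and H the same way about W: V = W + 5.1·n = (51.804, 17.682), H = W − 5.1·n = (54.185, 7.7637). So V.y = 17.682.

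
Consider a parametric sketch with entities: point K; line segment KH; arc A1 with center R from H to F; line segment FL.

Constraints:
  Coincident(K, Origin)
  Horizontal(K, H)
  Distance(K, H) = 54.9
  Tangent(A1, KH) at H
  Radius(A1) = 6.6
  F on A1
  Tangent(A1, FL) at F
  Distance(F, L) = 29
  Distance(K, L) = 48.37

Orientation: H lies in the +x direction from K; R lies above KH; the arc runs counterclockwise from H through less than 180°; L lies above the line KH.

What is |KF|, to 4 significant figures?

60.36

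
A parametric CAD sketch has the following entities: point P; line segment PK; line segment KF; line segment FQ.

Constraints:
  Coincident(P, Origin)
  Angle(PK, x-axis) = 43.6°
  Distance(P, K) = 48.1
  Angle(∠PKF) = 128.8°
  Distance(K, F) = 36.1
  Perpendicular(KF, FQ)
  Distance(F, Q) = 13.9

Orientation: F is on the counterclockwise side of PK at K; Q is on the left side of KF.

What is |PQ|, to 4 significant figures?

70.31

P is at the origin; PK runs at 43.6° with length 48.1, so K = 48.1·(cos 43.6°, sin 43.6°) = (34.83, 33.17). ∠PKF = 128.8°, so KF runs at 43.6° + (180° − 128.8°) = 94.80° from the x-axis; with |KF| = 36.1, F = K + 36.1·(cos 94.80°, sin 94.80°) = (31.81, 69.14). KF ⟂ FQ; with |FQ| = 13.9 on the left of KF, Q = F + 13.9·(-0.9965, -0.08368) = (17.96, 67.98). Then |PQ| = |Q − P| = 70.31.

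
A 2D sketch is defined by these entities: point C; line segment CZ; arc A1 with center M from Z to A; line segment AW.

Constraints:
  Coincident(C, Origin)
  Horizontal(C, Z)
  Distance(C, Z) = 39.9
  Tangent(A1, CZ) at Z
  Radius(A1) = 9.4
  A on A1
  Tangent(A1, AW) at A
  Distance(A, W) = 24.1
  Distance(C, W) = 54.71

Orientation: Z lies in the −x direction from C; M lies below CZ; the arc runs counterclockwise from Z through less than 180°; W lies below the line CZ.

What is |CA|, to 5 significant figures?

50.377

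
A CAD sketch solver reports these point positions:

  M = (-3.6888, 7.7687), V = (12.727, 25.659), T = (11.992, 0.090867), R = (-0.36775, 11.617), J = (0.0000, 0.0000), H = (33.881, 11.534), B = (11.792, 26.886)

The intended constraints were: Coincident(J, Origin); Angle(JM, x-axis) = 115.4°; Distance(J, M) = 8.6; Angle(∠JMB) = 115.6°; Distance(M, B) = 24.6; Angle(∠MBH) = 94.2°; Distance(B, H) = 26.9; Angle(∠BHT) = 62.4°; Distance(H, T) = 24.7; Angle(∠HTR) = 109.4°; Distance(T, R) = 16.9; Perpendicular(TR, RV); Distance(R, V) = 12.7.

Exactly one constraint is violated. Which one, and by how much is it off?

Distance(R, V) = 12.7 — off by 6.50.

J = (0.00, 0.00) ✓; JM at 115.4° ✓; |JM| = 8.600 ✓; ∠JMB = 115.6° ✓; |MB| = 24.60 ✓; ∠MBH = 94.20° ✓; |BH| = 26.90 ✓; ∠BHT = 62.40° ✓; |HT| = 24.70 ✓; ∠HTR = 109.4° ✓; |TR| = 16.90 ✓; ∠(TR, RV) = 90.00° ✓; |RV| = 19.20 ✗.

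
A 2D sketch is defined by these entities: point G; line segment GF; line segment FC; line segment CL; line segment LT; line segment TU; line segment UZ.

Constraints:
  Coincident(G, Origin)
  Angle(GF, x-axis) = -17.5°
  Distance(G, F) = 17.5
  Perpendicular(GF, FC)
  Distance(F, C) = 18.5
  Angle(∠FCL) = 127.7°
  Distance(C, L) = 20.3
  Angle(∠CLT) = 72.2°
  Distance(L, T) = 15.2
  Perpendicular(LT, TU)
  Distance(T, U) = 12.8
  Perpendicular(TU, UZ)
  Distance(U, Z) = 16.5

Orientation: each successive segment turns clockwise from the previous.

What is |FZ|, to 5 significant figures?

28.010

G is at the origin; GF runs at -17.5° with length 17.5, so F = (16.690, -5.2624). GF ⟂ FC, so FC runs at -107.50°; with |FC| = 18.5, C = (11.127, -22.906). ∠FCL = 127.7° gives CL at -159.80° from the x-axis; with |CL| = 20.3, L = (-7.9244, -29.916). ∠CLT = 72.2° gives LT at 92.400° from the x-axis; with |LT| = 15.2, T = (-8.5609, -14.729). LT is perpendicular to TU, so TU runs at 2.4000°; with |TU| = 12.8, U = (4.2278, -14.193). The perpendicularity gives UZ at right angles to TU, so UZ runs at -87.600°; with |UZ| = 16.5, Z = (4.9188, -30.679). Then |FZ| = |Z − F| = 28.010.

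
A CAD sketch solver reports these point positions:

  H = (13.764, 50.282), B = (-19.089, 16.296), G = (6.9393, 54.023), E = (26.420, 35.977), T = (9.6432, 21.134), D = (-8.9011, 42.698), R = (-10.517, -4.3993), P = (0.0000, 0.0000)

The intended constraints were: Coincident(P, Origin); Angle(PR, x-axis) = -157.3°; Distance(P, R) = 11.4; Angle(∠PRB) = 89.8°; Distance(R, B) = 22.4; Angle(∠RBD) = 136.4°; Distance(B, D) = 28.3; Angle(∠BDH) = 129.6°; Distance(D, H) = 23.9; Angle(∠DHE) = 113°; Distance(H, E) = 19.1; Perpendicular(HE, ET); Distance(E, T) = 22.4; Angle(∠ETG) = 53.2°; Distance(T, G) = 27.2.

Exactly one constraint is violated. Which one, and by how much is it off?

Distance(T, G) = 27.2 — off by 5.80.

P = (0.00, 0.00) ✓; PR at -157.3° ✓; |PR| = 11.40 ✓; ∠PRB = 89.80° ✓; |RB| = 22.40 ✓; ∠RBD = 136.4° ✓; |BD| = 28.30 ✓; ∠BDH = 129.6° ✓; |DH| = 23.90 ✓; ∠DHE = 113.0° ✓; |HE| = 19.10 ✓; ∠(HE, ET) = 90.00° ✓; |ET| = 22.40 ✓; ∠ETG = 53.20° ✓; |TG| = 33.00 ✗.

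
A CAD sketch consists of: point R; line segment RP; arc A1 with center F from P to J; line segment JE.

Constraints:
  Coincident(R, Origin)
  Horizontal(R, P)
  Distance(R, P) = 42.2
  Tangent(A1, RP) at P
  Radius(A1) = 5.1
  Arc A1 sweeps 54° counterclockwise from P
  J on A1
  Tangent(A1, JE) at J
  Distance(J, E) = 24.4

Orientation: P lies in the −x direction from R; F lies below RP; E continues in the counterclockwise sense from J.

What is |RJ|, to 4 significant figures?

46.37

R is at the origin; R and P share the same y with |RP| = 42.2 and P on the −x side, so P = (-42.20, 0.000). The tangent condition forces FP to be normal to RP, so F = P + (0, -5.1) = (-42.20, -5.100). On A1, P sits at bearing 90° from F; a 54° counterclockwise sweep puts J at bearing 144°, so J = F + 5.1·(cos 144°, sin 144°) = (-46.33, -2.102). Then |RJ| = |J − R| = 46.37.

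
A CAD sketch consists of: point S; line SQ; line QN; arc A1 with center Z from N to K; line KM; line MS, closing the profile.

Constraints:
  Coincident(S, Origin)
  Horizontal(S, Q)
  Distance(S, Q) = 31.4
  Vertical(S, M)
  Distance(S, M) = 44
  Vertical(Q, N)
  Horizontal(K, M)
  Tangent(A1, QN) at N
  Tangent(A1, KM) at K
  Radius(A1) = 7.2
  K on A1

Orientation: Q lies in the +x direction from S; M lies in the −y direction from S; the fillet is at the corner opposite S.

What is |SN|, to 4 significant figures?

48.38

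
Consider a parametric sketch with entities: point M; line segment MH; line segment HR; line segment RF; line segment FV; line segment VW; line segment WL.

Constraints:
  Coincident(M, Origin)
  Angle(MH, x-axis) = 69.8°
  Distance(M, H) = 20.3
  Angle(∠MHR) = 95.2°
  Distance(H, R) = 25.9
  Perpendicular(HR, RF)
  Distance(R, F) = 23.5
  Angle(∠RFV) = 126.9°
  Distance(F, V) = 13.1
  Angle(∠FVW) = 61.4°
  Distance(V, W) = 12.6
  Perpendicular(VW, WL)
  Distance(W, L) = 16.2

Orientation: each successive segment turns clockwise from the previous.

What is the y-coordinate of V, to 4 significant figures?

-15.24

HR is perpendicular to RF, so RF runs at -105.0°; with |RF| = 23.5, F = (25.94, -10.35). ∠RFV = 126.9° gives FV at -158.1° from the x-axis; with |FV| = 13.1, V = (13.79, -15.24). So V.y = -15.24.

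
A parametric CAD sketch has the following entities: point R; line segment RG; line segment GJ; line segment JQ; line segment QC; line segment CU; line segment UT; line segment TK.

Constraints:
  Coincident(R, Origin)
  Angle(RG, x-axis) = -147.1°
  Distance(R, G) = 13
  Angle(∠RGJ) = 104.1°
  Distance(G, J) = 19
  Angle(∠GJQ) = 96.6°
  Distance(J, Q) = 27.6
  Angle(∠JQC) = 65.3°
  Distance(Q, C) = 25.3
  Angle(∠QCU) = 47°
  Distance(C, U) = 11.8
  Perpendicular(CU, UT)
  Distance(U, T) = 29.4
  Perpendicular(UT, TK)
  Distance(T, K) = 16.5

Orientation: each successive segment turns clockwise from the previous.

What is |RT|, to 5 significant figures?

37.355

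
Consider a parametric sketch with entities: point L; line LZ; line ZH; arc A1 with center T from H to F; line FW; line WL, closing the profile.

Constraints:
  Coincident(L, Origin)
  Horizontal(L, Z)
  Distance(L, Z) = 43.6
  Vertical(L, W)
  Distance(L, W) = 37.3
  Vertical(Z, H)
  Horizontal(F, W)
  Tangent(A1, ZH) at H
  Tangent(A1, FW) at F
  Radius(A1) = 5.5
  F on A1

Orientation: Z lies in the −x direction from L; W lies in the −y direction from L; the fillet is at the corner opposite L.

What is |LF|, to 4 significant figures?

53.32

The virtual corner opposite L is at (-43.60, -37.30). The tangent condition forces TH to be normal to ZH and tangency of A1 to FW means the radius TF is perpendicular to FW, with radius 5.5, so the center T sits 5.5 in from both sides at T = (-38.10, -31.80). That places the tangent points at H = (-43.60, -31.80) on ZH and F = (-38.10, -37.30) on FW. Then |LF| = |F − L| = 53.32.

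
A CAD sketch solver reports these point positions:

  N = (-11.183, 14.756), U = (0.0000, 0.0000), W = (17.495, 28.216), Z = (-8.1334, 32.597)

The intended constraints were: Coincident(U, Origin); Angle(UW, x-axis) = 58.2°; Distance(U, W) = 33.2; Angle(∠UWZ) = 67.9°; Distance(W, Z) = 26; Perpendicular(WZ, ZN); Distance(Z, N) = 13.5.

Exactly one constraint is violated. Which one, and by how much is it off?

Distance(Z, N) = 13.5 — off by 4.60.

U = (0.00, 0.00) ✓; UW at 58.20° ✓; |UW| = 33.20 ✓; ∠UWZ = 67.90° ✓; |WZ| = 26.00 ✓; ∠(WZ, ZN) = 90.00° ✓; |ZN| = 18.10 ✗.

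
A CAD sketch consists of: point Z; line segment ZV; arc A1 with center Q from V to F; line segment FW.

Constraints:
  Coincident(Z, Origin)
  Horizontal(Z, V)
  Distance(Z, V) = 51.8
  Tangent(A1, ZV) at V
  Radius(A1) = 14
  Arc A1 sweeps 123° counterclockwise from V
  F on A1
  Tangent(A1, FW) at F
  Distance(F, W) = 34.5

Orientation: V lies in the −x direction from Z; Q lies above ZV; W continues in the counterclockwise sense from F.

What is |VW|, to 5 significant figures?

51.048

On A1, V sits at bearing -90° from Q; a 123° counterclockwise sweep puts F at bearing 33°, so F = Q + 14.0·(cos 33°, sin 33°) = (-40.059, 21.625). A1 meets FW tangentially, so QF is at right angles to FW, so FW runs along (−sin 33°, cos 33°); with |FW| = 34.5, W = (-58.849, 50.559). Then |VW| = |W − V| = 51.048.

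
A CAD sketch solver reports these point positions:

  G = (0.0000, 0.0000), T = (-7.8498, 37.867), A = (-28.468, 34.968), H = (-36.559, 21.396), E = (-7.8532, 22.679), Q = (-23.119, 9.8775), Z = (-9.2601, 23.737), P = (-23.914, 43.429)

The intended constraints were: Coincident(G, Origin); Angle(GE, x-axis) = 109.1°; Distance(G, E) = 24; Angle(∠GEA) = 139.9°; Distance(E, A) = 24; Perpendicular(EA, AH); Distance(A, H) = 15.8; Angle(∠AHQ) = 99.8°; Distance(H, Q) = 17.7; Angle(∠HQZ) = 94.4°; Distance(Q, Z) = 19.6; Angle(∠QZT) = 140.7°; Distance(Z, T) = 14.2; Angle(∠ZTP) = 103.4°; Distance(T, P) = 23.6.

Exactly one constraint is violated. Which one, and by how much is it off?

Distance(T, P) = 23.6 — off by 6.60.

G = (0.00, 0.00) ✓; GE at 109.1° ✓; |GE| = 24.00 ✓; ∠GEA = 139.9° ✓; |EA| = 24.00 ✓; ∠(EA, AH) = 90.00° ✓; |AH| = 15.80 ✓; ∠AHQ = 99.80° ✓; |HQ| = 17.70 ✓; ∠HQZ = 94.40° ✓; |QZ| = 19.60 ✓; ∠QZT = 140.7° ✓; |ZT| = 14.20 ✓; ∠ZTP = 103.4° ✓; |TP| = 17.00 ✗.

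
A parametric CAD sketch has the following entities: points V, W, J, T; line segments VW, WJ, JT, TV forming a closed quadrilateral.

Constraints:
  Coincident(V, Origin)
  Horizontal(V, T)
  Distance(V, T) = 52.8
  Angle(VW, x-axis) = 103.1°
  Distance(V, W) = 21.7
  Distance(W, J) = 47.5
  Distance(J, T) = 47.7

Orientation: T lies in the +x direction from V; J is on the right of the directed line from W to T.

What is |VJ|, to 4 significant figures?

26.08

Checks: |WJ| = 47.50 ✓; |JT| = 47.70 ✓.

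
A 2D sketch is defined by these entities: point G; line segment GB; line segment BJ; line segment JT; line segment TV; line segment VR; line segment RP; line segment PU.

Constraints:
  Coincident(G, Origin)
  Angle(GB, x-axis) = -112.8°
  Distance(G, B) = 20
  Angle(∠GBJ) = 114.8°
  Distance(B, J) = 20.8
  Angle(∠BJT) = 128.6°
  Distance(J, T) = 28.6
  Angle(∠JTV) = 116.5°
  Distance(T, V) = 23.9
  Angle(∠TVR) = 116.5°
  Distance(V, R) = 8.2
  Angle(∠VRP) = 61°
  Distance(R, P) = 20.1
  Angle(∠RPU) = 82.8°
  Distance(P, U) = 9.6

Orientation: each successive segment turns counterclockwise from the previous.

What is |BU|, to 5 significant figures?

49.237

∠VRP = 61.0° gives RP at -110.20° from the x-axis; with |RP| = 20.1, P = (31.737, -22.509). ∠RPU = 82.8° gives PU at -13.000° from the x-axis; with |PU| = 9.6, U = (41.091, -24.669). Then |BU| = |U − B| = 49.237.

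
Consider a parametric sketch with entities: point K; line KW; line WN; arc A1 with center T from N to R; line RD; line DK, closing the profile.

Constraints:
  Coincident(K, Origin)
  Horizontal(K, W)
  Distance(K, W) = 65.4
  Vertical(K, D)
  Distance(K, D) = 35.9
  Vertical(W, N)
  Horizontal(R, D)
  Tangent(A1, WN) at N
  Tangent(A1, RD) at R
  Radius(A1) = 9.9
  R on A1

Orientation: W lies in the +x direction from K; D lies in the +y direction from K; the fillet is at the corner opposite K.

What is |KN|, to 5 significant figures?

70.379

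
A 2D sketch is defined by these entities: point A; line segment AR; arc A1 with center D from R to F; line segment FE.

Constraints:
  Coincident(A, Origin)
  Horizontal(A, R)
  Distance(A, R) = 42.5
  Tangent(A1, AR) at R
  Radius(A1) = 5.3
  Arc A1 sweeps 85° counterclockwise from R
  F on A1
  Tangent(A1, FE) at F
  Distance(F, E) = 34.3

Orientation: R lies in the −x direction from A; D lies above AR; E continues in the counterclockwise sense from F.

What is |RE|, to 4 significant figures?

39.87

A is at the origin; A and R share the same y with |AR| = 42.5 and R on the −x side, so R = (-42.50, 0.000). A1 meets AR tangentially, so DR is at right angles to AR, so D = R + (0, 5.3) = (-42.50, 5.300). On A1, R sits at bearing -90° from D; an 85° counterclockwise sweep puts F at bearing -5°, so F = D + 5.3·(cos -5°, sin -5°) = (-37.22, 4.838). Tangency of A1 to FE means the radius DF is perpendicular to FE, so FE runs along (−sin -5°, cos -5°); with |FE| = 34.3, E = (-34.23, 39.01). Then |RE| = |E − R| = 39.87.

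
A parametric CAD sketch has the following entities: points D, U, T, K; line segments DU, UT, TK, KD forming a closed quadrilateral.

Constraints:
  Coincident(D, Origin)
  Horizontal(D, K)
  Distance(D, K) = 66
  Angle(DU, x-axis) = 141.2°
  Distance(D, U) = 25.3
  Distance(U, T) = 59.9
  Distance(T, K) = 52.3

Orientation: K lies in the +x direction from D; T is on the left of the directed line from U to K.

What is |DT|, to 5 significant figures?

53.977

D is at the origin; D and K share the same y with |DK| = 66.0 and K in +x, so K = (66.0, 0). DU runs at 141.2° with |DU| = 25.3, so U = (-19.717, 15.853). T is determined by |UT| = 59.9 and |TK| = 52.3 together: it lies at the intersection of circle(U, 59.9) and circle(K, 52.3). With |UK| = 87.171, the foot of the radical line on UK is 48.477 from U and the perpendicular offset is √(59.9² − 48.477²) = 35.186. Taking the left-of-UK solution: T = (34.350, 41.636).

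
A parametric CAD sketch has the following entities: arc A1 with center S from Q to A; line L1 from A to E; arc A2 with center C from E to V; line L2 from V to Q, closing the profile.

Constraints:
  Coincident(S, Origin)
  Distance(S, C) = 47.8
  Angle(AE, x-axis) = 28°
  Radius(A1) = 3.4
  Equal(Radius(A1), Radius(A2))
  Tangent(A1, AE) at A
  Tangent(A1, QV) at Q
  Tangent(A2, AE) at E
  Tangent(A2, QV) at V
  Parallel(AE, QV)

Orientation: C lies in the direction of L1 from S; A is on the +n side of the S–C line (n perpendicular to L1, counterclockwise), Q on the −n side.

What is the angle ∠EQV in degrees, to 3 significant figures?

8.10°

The slot axis is L1's direction at 28.0°, so u = (cos 28.0°, sin 28.0°) = (0.883, 0.469) and n = (−sin 28.0°, cos 28.0°) = (-0.469, 0.883). S is at the origin and C lies 47.8 along u from S, so C = 47.8·u = (42.2, 22.4). Tangency of A1 to both parallel lines with radius 3.4 puts A and Q at S ± 3.4·n: A = (-1.60, 3.00), Q = (1.60, -3.00). Equal radii place E and V the same way about C: E = C + 3.4·n = (40.6, 25.4), V = C − 3.4·n = (43.8, 19.4). Then cos ∠EQV = QE·QV / (|QE||QV|), giving 8.10°.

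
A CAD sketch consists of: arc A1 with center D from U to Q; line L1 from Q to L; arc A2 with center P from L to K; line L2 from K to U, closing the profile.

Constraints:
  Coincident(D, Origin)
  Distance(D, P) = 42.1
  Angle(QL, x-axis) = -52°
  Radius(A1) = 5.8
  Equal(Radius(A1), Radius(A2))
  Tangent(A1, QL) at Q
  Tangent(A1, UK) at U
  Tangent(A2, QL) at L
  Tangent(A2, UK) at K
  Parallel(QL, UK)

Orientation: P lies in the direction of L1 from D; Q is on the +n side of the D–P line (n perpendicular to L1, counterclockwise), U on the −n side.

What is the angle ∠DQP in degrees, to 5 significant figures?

82.156°

The slot axis is L1's direction at -52.0°, so u = (cos -52.0°, sin -52.0°) = (0.61566, -0.78801) and n = (−sin -52.0°, cos -52.0°) = (0.78801, 0.61566). D is at the origin and P lies 42.1 along u from D, so P = 42.1·u = (25.919, -33.175). Tangency of A1 to both parallel lines with radius 5.8 puts Q and U at D ± 5.8·n: Q = (4.5705, 3.5708), U = (-4.5705, -3.5708). Then cos ∠DQP = QD·QP / (|QD||QP|), giving 82.156°.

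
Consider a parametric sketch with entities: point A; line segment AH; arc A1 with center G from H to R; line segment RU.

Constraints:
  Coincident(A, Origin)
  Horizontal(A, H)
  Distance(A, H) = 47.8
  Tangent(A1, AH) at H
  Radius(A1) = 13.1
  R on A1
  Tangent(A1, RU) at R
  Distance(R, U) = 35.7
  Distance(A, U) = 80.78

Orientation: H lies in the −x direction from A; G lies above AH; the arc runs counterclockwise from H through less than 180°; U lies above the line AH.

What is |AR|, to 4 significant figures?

45.43

A is at the origin; A and H share the same y with |AH| = 47.8 and H on the −x side, so H = (-47.80, 0.000). Tangency of A1 to AH means the radius GH is perpendicular to AH, so G = H + (0, 13.1) = (-47.80, 13.10). Since GR ⟂ RU (tangency), |GU| = √(13.1² + 35.7²) = 38.03 regardless of where R sits on A1. So U lies on both circle(A, 80.78) and circle(G, 38.03); the above-AH intersection is U = (-66.10, 46.43). R is the foot of the tangent from U: R = (-39.19, 22.97).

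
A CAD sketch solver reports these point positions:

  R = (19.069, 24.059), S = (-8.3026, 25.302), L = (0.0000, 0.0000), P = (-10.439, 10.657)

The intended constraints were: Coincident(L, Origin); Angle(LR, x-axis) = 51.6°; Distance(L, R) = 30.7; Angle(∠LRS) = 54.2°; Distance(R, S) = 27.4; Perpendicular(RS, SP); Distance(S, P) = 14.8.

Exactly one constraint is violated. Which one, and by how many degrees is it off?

Perpendicular(RS, SP) — off by 5.70°.

L = (0.00, 0.00) ✓; LR at 51.60° ✓; |LR| = 30.70 ✓; ∠LRS = 54.20° ✓; |RS| = 27.40 ✓; ∠(RS, SP) = 84.30° ✗; |SP| = 14.80 ✓.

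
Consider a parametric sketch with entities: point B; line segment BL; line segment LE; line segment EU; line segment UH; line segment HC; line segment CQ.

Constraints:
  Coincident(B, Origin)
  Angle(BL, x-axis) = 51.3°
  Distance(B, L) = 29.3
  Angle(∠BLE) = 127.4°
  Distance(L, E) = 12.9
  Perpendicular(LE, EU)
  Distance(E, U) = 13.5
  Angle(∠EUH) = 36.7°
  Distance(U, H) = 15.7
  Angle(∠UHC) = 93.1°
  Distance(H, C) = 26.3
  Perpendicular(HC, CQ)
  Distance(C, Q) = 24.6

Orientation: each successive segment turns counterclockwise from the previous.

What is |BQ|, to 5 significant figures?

60.757

B is at the origin; BL runs at 51.3° with length 29.3, so L = (18.320, 22.867). ∠BLE = 127.4° gives LE at 103.90° from the x-axis; with |LE| = 12.9, E = (15.221, 35.389). The perpendicularity gives EU at right angles to LE, so EU runs at -166.10°; with |EU| = 13.5, U = (2.1160, 32.146). ∠EUH = 36.7° gives UH at -22.800° from the x-axis; with |UH| = 15.7, H = (16.589, 26.062). ∠UHC = 93.1° gives HC at 64.100° from the x-axis; with |HC| = 26.3, C = (28.077, 49.720). The perpendicularity gives CQ at right angles to HC, so CQ runs at 154.10°; with |CQ| = 24.6, Q = (5.9480, 60.465). Then |BQ| = |Q − B| = 60.757.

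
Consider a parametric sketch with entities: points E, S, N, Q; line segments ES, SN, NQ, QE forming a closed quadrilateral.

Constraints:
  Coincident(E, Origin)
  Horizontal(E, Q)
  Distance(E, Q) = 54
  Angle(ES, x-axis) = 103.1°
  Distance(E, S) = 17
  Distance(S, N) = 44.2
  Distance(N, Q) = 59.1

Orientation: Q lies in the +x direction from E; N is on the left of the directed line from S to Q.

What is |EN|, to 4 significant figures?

56.26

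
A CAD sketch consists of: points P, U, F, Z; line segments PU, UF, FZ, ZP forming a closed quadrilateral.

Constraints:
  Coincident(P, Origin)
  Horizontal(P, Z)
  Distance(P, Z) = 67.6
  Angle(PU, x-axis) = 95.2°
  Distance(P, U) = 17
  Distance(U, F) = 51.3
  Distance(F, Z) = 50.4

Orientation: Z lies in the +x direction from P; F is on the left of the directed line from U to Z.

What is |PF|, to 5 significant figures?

60.730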